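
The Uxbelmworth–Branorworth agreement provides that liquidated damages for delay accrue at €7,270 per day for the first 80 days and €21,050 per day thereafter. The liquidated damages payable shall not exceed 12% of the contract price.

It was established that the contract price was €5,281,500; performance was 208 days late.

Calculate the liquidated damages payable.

First 80 days: 80 × €7,270 = €581,600
Remaining days: (208 − 80) × €21,050 = €2,694,400
Accrued per-day damages: €581,600 + €2,694,400 = €3,276,000
Cap: 12% of €5,281,500 = €633,780
Cap at €633,780: €3,276,000 exceeds the cap → €633,780

€633,780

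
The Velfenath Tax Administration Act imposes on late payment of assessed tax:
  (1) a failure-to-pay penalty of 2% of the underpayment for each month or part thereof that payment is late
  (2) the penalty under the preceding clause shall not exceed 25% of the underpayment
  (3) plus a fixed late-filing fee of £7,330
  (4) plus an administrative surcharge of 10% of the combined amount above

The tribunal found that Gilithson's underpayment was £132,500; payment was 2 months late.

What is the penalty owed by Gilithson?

Accrued rate: 2% × 2 = 4%, capped at 25% → 4%
Failure-to-pay penalty: 4% of £132,500 = £5,300
Penalty before surcharge: £5,300 + £7,330 = £12,630
Administrative surcharge: 10% of £12,630 = £1,263
Total penalty: £12,630 + £1,263 = £13,893

£13,893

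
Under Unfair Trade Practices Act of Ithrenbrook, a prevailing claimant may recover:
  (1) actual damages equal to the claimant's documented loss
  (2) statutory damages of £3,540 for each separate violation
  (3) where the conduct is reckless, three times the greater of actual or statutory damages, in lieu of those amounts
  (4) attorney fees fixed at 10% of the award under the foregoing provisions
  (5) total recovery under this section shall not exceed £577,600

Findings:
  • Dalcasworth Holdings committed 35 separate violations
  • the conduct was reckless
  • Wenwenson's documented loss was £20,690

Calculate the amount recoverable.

Statutory damages: 35 × £3,540 = £123,900
Greater of actual damages (£20,690) or statutory damages (£123,900): £123,900
Trebled: 3 × £123,900 = £371,700
Attorney fees: 10% of £371,700 = £37,170
Total before cap: £371,700 + £37,170 = £408,870
Cap at £577,600: £408,870 is within the cap, no reduction.

£408,870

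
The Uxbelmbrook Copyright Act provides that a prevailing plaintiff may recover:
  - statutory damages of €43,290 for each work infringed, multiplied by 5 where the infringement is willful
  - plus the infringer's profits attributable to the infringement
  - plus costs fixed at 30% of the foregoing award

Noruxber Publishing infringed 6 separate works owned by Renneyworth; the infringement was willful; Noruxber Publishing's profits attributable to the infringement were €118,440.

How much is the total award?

€1,842,282

Statutory damages: 6 × €43,290 = €259,740
Multiplied by 5: 5 × €259,740 = €1,298,700
Combined award: €1,298,700 + €118,440 = €1,417,140
Costs: 30% of €1,417,140 = €425,142
Award plus costs: €1,417,140 + €425,142 = €1,842,282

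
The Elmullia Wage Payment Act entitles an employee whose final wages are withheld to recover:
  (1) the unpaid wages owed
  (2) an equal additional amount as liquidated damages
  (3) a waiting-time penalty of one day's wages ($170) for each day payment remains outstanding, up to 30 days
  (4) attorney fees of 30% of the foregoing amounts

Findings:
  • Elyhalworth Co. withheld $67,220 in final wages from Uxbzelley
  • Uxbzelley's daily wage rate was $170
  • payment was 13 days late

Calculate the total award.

$177,645

Liquidated damages (equal amount): $67,220
Penalty days: min(13, 30) = 13
Waiting-time penalty: 13 × $170 = $2,210
Subtotal: $67,220 + $67,220 + $2,210 = $136,650
Attorney fees: 30% of $136,650 = $40,995
Total award: $136,650 + $40,995 = $177,645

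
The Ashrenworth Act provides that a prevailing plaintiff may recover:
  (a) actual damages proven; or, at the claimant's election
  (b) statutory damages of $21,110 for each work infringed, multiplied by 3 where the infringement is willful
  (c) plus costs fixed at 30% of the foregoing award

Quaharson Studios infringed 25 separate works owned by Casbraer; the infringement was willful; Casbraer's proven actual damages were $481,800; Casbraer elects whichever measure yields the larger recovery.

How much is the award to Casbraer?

$2,058,225

Statutory damages: 25 × $21,110 = $527,750
Trebled: 3 × $527,750 = $1,583,250
Greater of actual damages ($481,800) or enhanced statutory damages ($1,583,250): $1,583,250
Costs: 30% of $1,583,250 = $474,975
Award plus costs: $1,583,250 + $474,975 = $2,058,225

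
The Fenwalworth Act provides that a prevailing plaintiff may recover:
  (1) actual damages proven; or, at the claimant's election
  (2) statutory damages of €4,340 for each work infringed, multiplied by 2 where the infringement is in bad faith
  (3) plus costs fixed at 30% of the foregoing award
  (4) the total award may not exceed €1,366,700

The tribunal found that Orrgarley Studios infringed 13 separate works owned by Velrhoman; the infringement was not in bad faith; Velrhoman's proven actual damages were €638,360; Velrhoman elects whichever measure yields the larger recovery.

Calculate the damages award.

Statutory damages: 13 × €4,340 = €56,420
Infringement not in bad faith: no ×2 enhancement.
Greater of actual damages (€638,360) or statutory damages (€56,420): €638,360
Costs: 30% of €638,360 = €191,508
Award plus costs: €638,360 + €191,508 = €829,868
Cap at €1,366,700: €829,868 is within the cap, no reduction.

€829,868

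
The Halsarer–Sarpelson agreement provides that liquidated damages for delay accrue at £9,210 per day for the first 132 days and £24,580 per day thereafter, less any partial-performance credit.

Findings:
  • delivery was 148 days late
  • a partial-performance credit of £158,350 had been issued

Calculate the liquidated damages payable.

First 132 days: 132 × £9,210 = £1,215,720
Remaining days: (148 − 132) × £24,580 = £393,280
Accrued per-day damages: £1,215,720 + £393,280 = £1,609,000
Less partial-performance credit: £1,609,000 − £158,350 = £1,450,650

£1,450,650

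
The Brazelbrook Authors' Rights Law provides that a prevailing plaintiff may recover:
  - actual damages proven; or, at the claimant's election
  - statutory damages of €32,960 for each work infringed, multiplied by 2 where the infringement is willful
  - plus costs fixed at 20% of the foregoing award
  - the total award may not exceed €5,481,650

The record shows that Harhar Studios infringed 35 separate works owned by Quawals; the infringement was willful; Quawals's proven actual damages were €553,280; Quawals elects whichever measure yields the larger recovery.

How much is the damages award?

Statutory damages: 35 × €32,960 = €1,153,600
Doubled: 2 × €1,153,600 = €2,307,200
Greater of actual damages (€553,280) or enhanced statutory damages (€2,307,200): €2,307,200
Costs: 20% of €2,307,200 = €461,440
Award plus costs: €2,307,200 + €461,440 = €2,768,640
Cap at €5,481,650: €2,768,640 is within the cap, no reduction.

€2,768,640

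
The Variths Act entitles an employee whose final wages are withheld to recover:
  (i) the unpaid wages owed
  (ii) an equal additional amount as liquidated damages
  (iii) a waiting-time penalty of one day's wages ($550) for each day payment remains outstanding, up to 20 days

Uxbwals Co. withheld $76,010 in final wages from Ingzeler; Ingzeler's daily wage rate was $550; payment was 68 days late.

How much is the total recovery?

$163,020

Liquidated damages (equal amount): $76,010
Penalty days: min(68, 20) = 20
Waiting-time penalty: 20 × $550 = $11,000
Total award: $76,010 + $76,010 + $11,000 = $163,020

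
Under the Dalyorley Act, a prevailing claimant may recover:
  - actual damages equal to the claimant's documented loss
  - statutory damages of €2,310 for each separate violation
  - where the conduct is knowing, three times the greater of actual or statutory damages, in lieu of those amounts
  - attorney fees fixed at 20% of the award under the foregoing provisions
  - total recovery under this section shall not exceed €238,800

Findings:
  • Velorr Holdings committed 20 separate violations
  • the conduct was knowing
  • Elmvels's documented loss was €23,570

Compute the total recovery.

€166,320

Statutory damages: 20 × €2,310 = €46,200
Greater of actual damages (€23,570) or statutory damages (€46,200): €46,200
Trebled: 3 × €46,200 = €138,600
Attorney fees: 20% of €138,600 = €27,720
Total before cap: €138,600 + €27,720 = €166,320
Cap at €238,800: €166,320 is within the cap, no reduction.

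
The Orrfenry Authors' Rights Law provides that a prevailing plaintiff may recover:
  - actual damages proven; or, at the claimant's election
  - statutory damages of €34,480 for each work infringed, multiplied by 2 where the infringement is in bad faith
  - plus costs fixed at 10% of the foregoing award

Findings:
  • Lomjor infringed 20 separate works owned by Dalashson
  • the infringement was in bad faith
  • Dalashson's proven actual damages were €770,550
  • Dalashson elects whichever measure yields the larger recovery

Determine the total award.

€1,517,120

Statutory damages: 20 × €34,480 = €689,600
Doubled: 2 × €689,600 = €1,379,200
Greater of actual damages (€770,550) or enhanced statutory damages (€1,379,200): €1,379,200
Costs: 10% of €1,379,200 = €137,920
Award plus costs: €1,379,200 + €137,920 = €1,517,120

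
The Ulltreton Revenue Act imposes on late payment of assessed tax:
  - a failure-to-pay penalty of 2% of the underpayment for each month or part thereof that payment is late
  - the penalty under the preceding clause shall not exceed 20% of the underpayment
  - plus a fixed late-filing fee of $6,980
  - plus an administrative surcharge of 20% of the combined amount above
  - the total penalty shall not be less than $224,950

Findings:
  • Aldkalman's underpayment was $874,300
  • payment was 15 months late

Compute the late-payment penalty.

Penalty: $224,950

Accrued rate: 2% × 15 = 30%, capped at 20% → 20%
Failure-to-pay penalty: 20% of $874,300 = $174,860
Penalty before surcharge: $174,860 + $6,980 = $181,840
Administrative surcharge: 20% of $181,840 = $36,368
Total penalty: $181,840 + $36,368 = $218,208
Minimum $224,950: $218,208 is below the minimum → $224,950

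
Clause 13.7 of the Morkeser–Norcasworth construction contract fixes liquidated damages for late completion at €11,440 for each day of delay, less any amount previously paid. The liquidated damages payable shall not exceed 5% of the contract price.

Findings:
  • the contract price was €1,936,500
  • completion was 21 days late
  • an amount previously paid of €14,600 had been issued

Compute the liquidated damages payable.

€96,825

Per-day damages: 21 × €11,440 = €240,240
Less amount previously paid: €240,240 − €14,600 = €225,640
Cap: 5% of €1,936,500 = €96,825
Cap at €96,825: €225,640 exceeds the cap → €96,825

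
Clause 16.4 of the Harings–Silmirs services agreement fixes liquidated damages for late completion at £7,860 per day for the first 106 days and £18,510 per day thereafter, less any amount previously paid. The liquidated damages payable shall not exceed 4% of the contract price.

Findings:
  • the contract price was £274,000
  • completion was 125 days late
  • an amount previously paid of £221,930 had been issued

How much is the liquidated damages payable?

£10,960

First 106 days: 106 × £7,860 = £833,160
Remaining days: (125 − 106) × £18,510 = £351,690
Accrued per-day damages: £833,160 + £351,690 = £1,184,850
Less amount previously paid: £1,184,850 − £221,930 = £962,920
Cap: 4% of £274,000 = £10,960
Cap at £10,960: £962,920 exceeds the cap → £10,960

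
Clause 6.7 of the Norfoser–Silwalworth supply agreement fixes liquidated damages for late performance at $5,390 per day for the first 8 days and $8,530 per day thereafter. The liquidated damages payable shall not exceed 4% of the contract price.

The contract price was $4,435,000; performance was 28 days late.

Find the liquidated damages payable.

$177,400

First 8 days: 8 × $5,390 = $43,120
Remaining days: (28 − 8) × $8,530 = $170,600
Accrued per-day damages: $43,120 + $170,600 = $213,720
Cap: 4% of $4,435,000 = $177,400
Cap at $177,400: $213,720 exceeds the cap → $177,400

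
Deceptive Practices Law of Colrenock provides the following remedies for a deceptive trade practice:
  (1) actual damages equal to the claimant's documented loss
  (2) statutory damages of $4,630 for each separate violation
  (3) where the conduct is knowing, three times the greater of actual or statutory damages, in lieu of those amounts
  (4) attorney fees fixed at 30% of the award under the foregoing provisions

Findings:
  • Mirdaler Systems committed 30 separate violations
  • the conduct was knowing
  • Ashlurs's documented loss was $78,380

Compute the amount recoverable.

$541,710

Statutory damages: 30 × $4,630 = $138,900
Greater of actual damages ($78,380) or statutory damages ($138,900): $138,900
Trebled: 3 × $138,900 = $416,700
Attorney fees: 30% of $416,700 = $125,010
Total recovery: $416,700 + $125,010 = $541,710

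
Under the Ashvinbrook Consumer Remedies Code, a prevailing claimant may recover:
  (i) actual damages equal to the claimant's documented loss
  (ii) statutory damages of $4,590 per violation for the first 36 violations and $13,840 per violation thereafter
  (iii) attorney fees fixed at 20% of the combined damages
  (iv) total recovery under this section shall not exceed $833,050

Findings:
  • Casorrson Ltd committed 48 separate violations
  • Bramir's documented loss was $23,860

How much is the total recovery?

First 36 violations: 36 × $4,590 = $165,240
Remaining violations: (48 − 36) × $13,840 = $166,080
Statutory damages: $165,240 + $166,080 = $331,320
Combined damages: $23,860 + $331,320 = $355,180
Attorney fees: 20% of $355,180 = $71,036
Total before cap: $355,180 + $71,036 = $426,216
Cap at $833,050: $426,216 is within the cap, no reduction.

$426,216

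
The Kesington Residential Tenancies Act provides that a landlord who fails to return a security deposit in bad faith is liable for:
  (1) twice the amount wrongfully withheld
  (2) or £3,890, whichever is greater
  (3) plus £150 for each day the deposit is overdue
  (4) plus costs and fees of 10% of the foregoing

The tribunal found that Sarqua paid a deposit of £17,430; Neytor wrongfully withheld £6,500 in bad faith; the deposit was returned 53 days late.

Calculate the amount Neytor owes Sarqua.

Doubled: 2 × £6,500 = £13,000
Minimum £3,890: £13,000 meets the minimum, no increase.
Late-return penalty: 53 × £150 = £7,950
Damages plus late penalty: £13,000 + £7,950 = £20,950
Costs and fees: 10% of £20,950 = £2,095
Total recovery: £20,950 + £2,095 = £23,045

£23,045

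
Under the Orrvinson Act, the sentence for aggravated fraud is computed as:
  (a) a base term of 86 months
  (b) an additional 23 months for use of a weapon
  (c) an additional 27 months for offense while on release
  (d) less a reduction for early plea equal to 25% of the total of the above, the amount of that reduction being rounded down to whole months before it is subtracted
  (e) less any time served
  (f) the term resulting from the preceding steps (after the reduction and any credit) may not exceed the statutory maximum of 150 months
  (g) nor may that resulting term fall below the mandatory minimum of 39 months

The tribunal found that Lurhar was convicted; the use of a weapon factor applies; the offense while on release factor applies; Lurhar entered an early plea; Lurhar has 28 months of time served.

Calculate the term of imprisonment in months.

Use of a weapon enhancement: +23 months
Offense while on release enhancement: +27 months
Adjusted term: 86 months + 23 months + 27 months = 136 months
Early plea reduction: 25% of 136 months = 34 months (rounded down)
After reduction: 136 − 34 = 102 months
Less time served: 102 months − 28 months = 74 months
Cap at 150 months: 74 months is within the cap, no reduction.
Minimum 39 months: 74 months meets the minimum, no increase.

74 months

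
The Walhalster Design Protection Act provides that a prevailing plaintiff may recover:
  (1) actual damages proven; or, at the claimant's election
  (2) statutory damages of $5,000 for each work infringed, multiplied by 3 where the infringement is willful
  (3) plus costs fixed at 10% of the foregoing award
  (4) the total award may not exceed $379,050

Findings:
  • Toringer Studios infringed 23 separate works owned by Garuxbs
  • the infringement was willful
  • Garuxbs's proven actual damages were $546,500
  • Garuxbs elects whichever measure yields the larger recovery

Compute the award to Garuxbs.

Statutory damages: 23 × $5,000 = $115,000
Trebled: 3 × $115,000 = $345,000
Greater of actual damages ($546,500) or enhanced statutory damages ($345,000): $546,500
Costs: 10% of $546,500 = $54,650
Award plus costs: $546,500 + $54,650 = $601,150
Cap at $379,050: $601,150 exceeds the cap → $379,050

$379,050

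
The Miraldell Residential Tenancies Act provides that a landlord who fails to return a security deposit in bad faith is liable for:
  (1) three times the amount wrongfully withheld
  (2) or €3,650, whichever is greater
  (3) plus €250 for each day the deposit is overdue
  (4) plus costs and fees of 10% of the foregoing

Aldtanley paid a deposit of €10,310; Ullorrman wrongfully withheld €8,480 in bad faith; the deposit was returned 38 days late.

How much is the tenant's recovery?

€38,434

Trebled: 3 × €8,480 = €25,440
Minimum €3,650: €25,440 meets the minimum, no increase.
Late-return penalty: 38 × €250 = €9,500
Damages plus late penalty: €25,440 + €9,500 = €34,940
Costs and fees: 10% of €34,940 = €3,494
Total recovery: €34,940 + €3,494 = €38,434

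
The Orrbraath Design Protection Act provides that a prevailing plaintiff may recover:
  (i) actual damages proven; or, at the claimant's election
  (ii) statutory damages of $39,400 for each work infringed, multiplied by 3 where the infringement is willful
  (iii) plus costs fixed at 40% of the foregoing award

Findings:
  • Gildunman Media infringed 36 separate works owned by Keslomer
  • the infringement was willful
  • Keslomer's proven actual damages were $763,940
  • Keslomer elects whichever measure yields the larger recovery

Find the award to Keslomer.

$5,957,280

Statutory damages: 36 × $39,400 = $1,418,400
Trebled: 3 × $1,418,400 = $4,255,200
Greater of actual damages ($763,940) or enhanced statutory damages ($4,255,200): $4,255,200
Costs: 40% of $4,255,200 = $1,702,080
Award plus costs: $4,255,200 + $1,702,080 = $5,957,280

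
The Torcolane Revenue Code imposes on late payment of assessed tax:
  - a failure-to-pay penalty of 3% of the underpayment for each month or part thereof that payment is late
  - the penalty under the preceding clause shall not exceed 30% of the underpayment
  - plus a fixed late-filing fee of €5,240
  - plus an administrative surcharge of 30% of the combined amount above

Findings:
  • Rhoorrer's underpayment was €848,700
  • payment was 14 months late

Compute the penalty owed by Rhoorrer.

€337,805

Accrued rate: 3% × 14 = 42%, capped at 30% → 30%
Failure-to-pay penalty: 30% of €848,700 = €254,610
Penalty before surcharge: €254,610 + €5,240 = €259,850
Administrative surcharge: 30% of €259,850 = €77,955
Total penalty: €259,850 + €77,955 = €337,805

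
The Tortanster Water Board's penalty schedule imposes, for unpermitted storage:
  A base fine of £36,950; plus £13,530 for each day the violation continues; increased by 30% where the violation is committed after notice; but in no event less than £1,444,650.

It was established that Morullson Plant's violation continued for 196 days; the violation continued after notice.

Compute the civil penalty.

£3,495,479

Per-day component: 196 × £13,530 = £2,651,880
Base plus per-day: £36,950 + £2,651,880 = £2,688,830
Enhancement: 30% of £2,688,830 = £806,649
Enhanced fine: £2,688,830 + £806,649 = £3,495,479
Minimum £1,444,650: £3,495,479 meets the minimum, no increase.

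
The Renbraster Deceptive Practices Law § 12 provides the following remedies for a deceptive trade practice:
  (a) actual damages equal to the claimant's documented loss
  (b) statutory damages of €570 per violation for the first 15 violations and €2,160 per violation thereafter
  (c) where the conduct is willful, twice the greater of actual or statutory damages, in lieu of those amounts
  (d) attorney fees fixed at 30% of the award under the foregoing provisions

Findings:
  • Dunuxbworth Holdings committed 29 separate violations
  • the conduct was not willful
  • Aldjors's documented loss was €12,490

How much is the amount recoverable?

€66,664

First 15 violations: 15 × €570 = €8,550
Remaining violations: (29 − 15) × €2,160 = €30,240
Statutory damages: €8,550 + €30,240 = €38,790
Conduct not willful: the in-lieu enhancement does not apply.
Actual plus statutory damages: €12,490 + €38,790 = €51,280
Attorney fees: 30% of €51,280 = €15,384
Total recovery: €51,280 + €15,384 = €66,664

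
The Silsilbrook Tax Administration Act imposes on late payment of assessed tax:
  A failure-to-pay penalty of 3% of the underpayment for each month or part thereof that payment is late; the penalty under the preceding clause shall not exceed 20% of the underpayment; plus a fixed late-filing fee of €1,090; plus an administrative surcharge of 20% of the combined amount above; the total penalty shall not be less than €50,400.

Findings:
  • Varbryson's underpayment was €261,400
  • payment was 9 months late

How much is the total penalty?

Accrued rate: 3% × 9 = 27%, capped at 20% → 20%
Failure-to-pay penalty: 20% of €261,400 = €52,280
Penalty before surcharge: €52,280 + €1,090 = €53,370
Administrative surcharge: 20% of €53,370 = €10,674
Total penalty: €53,370 + €10,674 = €64,044
Minimum €50,400: €64,044 meets the minimum, no increase.

€64,044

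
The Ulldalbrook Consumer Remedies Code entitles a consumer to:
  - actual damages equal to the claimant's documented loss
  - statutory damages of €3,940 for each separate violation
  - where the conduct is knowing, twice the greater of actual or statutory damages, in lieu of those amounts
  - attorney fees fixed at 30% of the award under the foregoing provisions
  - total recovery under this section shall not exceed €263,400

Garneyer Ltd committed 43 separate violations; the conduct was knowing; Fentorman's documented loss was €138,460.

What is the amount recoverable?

€263,400

Statutory damages: 43 × €3,940 = €169,420
Greater of actual damages (€138,460) or statutory damages (€169,420): €169,420
Doubled: 2 × €169,420 = €338,840
Attorney fees: 30% of €338,840 = €101,652
Total before cap: €338,840 + €101,652 = €440,492
Cap at €263,400: €440,492 exceeds the cap → €263,400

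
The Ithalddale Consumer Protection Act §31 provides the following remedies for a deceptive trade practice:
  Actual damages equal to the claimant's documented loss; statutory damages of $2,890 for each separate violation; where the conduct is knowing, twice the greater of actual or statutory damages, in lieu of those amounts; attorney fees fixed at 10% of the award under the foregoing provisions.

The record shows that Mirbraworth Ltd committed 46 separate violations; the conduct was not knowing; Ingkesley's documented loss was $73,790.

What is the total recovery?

Statutory damages: 46 × $2,890 = $132,940
Conduct not knowing: the in-lieu enhancement does not apply.
Actual plus statutory damages: $73,790 + $132,940 = $206,730
Attorney fees: 10% of $206,730 = $20,673
Total recovery: $206,730 + $20,673 = $227,403

Total recovery: $227,403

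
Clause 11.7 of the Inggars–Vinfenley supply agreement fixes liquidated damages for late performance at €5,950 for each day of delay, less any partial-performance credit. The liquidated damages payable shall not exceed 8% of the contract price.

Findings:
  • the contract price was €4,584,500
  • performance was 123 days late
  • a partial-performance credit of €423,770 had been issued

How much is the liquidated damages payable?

€308,080

Per-day damages: 123 × €5,950 = €731,850
Less partial-performance credit: €731,850 − €423,770 = €308,080
Cap: 8% of €4,584,500 = €366,760
Cap at €366,760: €308,080 is within the cap, no reduction.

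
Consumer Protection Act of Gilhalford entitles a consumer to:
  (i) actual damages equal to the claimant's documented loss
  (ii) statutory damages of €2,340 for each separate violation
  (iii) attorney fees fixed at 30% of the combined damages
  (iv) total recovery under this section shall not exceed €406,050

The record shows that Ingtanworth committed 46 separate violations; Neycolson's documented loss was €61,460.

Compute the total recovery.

Statutory damages: 46 × €2,340 = €107,640
Combined damages: €61,460 + €107,640 = €169,100
Attorney fees: 30% of €169,100 = €50,730
Total before cap: €169,100 + €50,730 = €219,830
Cap at €406,050: €219,830 is within the cap, no reduction.

€219,830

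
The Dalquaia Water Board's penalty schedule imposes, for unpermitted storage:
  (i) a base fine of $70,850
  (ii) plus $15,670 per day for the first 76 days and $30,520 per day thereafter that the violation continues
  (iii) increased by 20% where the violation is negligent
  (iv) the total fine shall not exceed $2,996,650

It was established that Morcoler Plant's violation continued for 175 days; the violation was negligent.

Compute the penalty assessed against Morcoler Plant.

First 76 days: 76 × $15,670 = $1,190,920
Remaining days: (175 − 76) × $30,520 = $3,021,480
Per-day component: $1,190,920 + $3,021,480 = $4,212,400
Base plus per-day: $70,850 + $4,212,400 = $4,283,250
Enhancement: 20% of $4,283,250 = $856,650
Enhanced fine: $4,283,250 + $856,650 = $5,139,900
Cap at $2,996,650: $5,139,900 exceeds the cap → $2,996,650

$2,996,650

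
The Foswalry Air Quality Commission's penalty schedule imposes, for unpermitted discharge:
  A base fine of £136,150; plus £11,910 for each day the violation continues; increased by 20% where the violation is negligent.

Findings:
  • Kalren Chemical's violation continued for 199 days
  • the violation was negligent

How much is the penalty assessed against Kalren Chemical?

Civil penalty: £3,007,488

Per-day component: 199 × £11,910 = £2,370,090
Base plus per-day: £136,150 + £2,370,090 = £2,506,240
Enhancement: 20% of £2,506,240 = £501,248
Enhanced fine: £2,506,240 + £501,248 = £3,007,488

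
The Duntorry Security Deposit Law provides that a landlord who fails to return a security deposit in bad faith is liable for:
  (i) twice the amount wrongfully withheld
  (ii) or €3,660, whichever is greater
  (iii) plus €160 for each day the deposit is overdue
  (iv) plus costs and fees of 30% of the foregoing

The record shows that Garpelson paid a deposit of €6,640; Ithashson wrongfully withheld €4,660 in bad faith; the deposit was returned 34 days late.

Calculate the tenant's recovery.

Doubled: 2 × €4,660 = €9,320
Minimum €3,660: €9,320 meets the minimum, no increase.
Late-return penalty: 34 × €160 = €5,440
Damages plus late penalty: €9,320 + €5,440 = €14,760
Costs and fees: 30% of €14,760 = €4,428
Total recovery: €14,760 + €4,428 = €19,188

€19,188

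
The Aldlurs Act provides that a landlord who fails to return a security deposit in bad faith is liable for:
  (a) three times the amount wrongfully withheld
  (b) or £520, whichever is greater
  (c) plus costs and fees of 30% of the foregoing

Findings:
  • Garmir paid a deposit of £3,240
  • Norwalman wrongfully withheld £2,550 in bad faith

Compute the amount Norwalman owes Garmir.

Trebled: 3 × £2,550 = £7,650
Minimum £520: £7,650 meets the minimum, no increase.
Costs and fees: 30% of £7,650 = £2,295
Total recovery: £7,650 + £2,295 = £9,945

£9,945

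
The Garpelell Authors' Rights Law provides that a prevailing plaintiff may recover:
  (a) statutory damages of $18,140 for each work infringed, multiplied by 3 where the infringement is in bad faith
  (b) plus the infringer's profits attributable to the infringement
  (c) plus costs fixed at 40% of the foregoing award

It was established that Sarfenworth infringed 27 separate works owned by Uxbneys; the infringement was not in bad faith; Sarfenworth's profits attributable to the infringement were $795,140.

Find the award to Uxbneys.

$1,798,888

Statutory damages: 27 × $18,140 = $489,780
Infringement not in bad faith: no ×3 enhancement.
Combined award: $489,780 + $795,140 = $1,284,920
Costs: 40% of $1,284,920 = $513,968
Award plus costs: $1,284,920 + $513,968 = $1,798,888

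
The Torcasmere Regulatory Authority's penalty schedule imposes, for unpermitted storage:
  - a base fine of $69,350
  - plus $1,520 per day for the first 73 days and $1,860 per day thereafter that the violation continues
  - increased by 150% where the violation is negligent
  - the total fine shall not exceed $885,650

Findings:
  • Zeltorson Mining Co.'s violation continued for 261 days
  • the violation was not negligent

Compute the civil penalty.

First 73 days: 73 × $1,520 = $110,960
Remaining days: (261 − 73) × $1,860 = $349,680
Per-day component: $110,960 + $349,680 = $460,640
Base plus per-day: $69,350 + $460,640 = $529,990
The violation was not negligent: no 150% increase.
Cap at $885,650: $529,990 is within the cap, no reduction.

$529,990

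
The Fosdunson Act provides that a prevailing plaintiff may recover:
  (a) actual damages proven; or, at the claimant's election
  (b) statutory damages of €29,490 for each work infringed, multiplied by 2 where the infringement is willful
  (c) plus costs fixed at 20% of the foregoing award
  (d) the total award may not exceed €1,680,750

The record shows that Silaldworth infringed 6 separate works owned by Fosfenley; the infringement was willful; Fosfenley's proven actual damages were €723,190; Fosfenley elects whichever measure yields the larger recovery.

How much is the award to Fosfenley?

Statutory damages: 6 × €29,490 = €176,940
Doubled: 2 × €176,940 = €353,880
Greater of actual damages (€723,190) or enhanced statutory damages (€353,880): €723,190
Costs: 20% of €723,190 = €144,638
Award plus costs: €723,190 + €144,638 = €867,828
Cap at €1,680,750: €867,828 is within the cap, no reduction.

Award: €867,828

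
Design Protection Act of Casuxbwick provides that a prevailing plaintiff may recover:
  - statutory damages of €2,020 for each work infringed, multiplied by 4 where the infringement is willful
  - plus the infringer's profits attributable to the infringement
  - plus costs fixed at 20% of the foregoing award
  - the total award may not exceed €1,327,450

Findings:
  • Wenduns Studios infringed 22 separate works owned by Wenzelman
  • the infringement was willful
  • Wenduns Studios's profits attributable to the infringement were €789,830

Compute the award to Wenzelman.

€1,161,108

Statutory damages: 22 × €2,020 = €44,440
Multiplied by 4: 4 × €44,440 = €177,760
Combined award: €177,760 + €789,830 = €967,590
Costs: 20% of €967,590 = €193,518
Award plus costs: €967,590 + €193,518 = €1,161,108
Cap at €1,327,450: €1,161,108 is within the cap, no reduction.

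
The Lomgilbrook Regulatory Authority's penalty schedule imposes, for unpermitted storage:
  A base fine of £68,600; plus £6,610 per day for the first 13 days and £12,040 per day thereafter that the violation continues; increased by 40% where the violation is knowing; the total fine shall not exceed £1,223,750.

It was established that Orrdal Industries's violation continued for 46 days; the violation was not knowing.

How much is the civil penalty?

First 13 days: 13 × £6,610 = £85,930
Remaining days: (46 − 13) × £12,040 = £397,320
Per-day component: £85,930 + £397,320 = £483,250
Base plus per-day: £68,600 + £483,250 = £551,850
The violation was not knowing: no 40% increase.
Cap at £1,223,750: £551,850 is within the cap, no reduction.

Civil penalty: £551,850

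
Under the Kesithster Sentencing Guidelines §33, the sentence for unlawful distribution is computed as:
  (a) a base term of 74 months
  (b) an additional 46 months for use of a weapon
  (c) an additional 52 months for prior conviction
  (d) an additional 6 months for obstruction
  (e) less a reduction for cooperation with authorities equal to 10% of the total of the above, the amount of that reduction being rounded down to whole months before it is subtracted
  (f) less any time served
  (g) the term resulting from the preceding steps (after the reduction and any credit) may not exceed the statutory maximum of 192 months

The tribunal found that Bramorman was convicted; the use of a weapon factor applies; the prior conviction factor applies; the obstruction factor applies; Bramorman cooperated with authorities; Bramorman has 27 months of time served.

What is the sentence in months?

134 months

Use of a weapon enhancement: +46 months
Prior conviction enhancement: +52 months
Obstruction enhancement: +6 months
Adjusted term: 74 months + 46 months + 52 months + 6 months = 178 months
Cooperation with authorities reduction: 10% of 178 months = 17 months (rounded down)
After reduction: 178 − 17 = 161 months
Less time served: 161 months − 27 months = 134 months
Cap at 192 months: 134 months is within the cap, no reduction.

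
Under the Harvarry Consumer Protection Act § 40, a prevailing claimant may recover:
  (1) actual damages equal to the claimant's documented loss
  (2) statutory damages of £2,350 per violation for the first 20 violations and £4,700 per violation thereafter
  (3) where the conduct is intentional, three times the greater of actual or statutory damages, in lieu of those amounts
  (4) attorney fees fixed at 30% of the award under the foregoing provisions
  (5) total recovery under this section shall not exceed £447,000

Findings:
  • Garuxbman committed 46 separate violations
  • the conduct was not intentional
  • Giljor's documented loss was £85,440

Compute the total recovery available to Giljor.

First 20 violations: 20 × £2,350 = £47,000
Remaining violations: (46 − 20) × £4,700 = £122,200
Statutory damages: £47,000 + £122,200 = £169,200
Conduct not intentional: the in-lieu enhancement does not apply.
Actual plus statutory damages: £85,440 + £169,200 = £254,640
Attorney fees: 30% of £254,640 = £76,392
Total before cap: £254,640 + £76,392 = £331,032
Cap at £447,000: £331,032 is within the cap, no reduction.

£331,032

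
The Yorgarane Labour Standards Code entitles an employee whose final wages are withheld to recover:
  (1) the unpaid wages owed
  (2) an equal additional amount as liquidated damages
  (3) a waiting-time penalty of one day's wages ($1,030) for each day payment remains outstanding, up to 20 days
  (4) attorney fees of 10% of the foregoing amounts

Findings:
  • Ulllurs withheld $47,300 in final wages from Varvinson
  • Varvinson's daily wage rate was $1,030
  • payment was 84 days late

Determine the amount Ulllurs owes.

Total award: $126,720

Liquidated damages (equal amount): $47,300
Penalty days: min(84, 20) = 20
Waiting-time penalty: 20 × $1,030 = $20,600
Subtotal: $47,300 + $47,300 + $20,600 = $115,200
Attorney fees: 10% of $115,200 = $11,520
Total award: $115,200 + $11,520 = $126,720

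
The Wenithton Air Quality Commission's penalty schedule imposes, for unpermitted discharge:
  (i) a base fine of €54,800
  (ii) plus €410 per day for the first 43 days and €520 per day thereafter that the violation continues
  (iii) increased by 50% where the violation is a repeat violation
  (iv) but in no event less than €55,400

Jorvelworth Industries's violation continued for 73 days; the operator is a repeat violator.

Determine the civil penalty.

€132,045

First 43 days: 43 × €410 = €17,630
Remaining days: (73 − 43) × €520 = €15,600
Per-day component: €17,630 + €15,600 = €33,230
Base plus per-day: €54,800 + €33,230 = €88,030
Enhancement: 50% of €88,030 = €44,015
Enhanced fine: €88,030 + €44,015 = €132,045
Minimum €55,400: €132,045 meets the minimum, no increase.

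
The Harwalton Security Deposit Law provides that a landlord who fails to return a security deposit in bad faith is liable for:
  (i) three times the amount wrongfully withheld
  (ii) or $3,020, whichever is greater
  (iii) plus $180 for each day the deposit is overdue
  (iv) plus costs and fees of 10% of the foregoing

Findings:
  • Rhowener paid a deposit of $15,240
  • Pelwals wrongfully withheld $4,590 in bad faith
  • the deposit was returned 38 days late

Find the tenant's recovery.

$22,671

Trebled: 3 × $4,590 = $13,770
Minimum $3,020: $13,770 meets the minimum, no increase.
Late-return penalty: 38 × $180 = $6,840
Damages plus late penalty: $13,770 + $6,840 = $20,610
Costs and fees: 10% of $20,610 = $2,061
Total recovery: $20,610 + $2,061 = $22,671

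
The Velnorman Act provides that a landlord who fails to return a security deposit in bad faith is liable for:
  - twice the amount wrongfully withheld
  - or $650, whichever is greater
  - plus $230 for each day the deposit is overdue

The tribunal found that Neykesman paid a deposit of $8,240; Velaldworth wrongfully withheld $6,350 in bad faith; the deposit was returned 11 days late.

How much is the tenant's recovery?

Recovery: $15,230

Doubled: 2 × $6,350 = $12,700
Minimum $650: $12,700 meets the minimum, no increase.
Late-return penalty: 11 × $230 = $2,530
Damages plus late penalty: $12,700 + $2,530 = $15,230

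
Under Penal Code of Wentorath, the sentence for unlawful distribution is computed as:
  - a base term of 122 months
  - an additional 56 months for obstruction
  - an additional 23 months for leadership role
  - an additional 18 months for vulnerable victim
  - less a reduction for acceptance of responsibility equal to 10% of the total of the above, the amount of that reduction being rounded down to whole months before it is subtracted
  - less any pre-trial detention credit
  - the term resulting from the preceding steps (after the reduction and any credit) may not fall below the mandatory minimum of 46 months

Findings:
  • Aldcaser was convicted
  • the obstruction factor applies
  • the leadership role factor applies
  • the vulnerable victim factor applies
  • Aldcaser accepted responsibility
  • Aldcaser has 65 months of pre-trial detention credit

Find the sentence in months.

133 months

Obstruction enhancement: +56 months
Leadership role enhancement: +23 months
Vulnerable victim enhancement: +18 months
Adjusted term: 122 months + 56 months + 23 months + 18 months = 219 months
Acceptance of responsibility reduction: 10% of 219 months = 21 months (rounded down)
After reduction: 219 − 21 = 198 months
Less pre-trial detention credit: 198 months − 65 months = 133 months
Minimum 46 months: 133 months meets the minimum, no increase.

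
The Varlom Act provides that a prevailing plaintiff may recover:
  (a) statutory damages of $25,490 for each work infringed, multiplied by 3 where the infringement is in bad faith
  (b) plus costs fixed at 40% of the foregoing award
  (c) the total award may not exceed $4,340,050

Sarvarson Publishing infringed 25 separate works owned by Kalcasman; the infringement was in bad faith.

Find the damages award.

$2,676,450

Statutory damages: 25 × $25,490 = $637,250
Trebled: 3 × $637,250 = $1,911,750
Costs: 40% of $1,911,750 = $764,700
Award plus costs: $1,911,750 + $764,700 = $2,676,450
Cap at $4,340,050: $2,676,450 is within the cap, no reduction.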